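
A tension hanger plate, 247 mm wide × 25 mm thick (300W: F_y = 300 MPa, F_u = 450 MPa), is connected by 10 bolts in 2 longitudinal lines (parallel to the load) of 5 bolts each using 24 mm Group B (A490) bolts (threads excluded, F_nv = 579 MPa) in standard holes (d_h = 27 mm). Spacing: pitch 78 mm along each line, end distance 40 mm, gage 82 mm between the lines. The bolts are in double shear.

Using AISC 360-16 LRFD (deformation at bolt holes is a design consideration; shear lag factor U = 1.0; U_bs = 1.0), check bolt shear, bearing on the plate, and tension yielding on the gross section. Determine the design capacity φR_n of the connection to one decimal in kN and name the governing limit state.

Bolt shear: A_b = π(24)²/4 = 452.39 mm². φR_n = 0.75 × 579 × 452.39 × 10 × 2 = 3929.0 kN.
Bearing (25 mm plate, F_u = 450 MPa): end bolts L_c = 40 − 27/2 = 26.5, R_n = min(1.2×26.5×25×450, 2.4×24×25×450) = 357.75 kN/bolt; interior L_c = 78 − 27 = 51, R_n = 648 kN/bolt. φR_n = 0.75 × (2×357.75 + 8×648) = 4424.6 kN.
Tension yield (gross): A_g = 247×25 = 6175 mm². φR_n = 0.90 × 300 × 6175 = 1667.3 kN.
Governing: min(3929.0, 4424.6, 1667.3) = 1667.3 kN → gross-section yield.

1667.3 kN (gross-section yield governs)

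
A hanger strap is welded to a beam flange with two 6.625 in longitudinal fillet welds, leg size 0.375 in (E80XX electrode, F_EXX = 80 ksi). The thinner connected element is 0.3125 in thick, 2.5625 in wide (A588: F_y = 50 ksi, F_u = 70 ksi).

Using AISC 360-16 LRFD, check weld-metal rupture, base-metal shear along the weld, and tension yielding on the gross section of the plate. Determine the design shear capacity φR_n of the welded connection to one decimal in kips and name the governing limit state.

Weld metal: throat = 0.707×0.375 = 0.26513 in, L = 2×6.625 = 13.25 in. φR_n = 0.75 × 0.6 × 80 × 0.26513 × 13.25 = 126.5 kips.
Base metal shear (0.3125 in plate): yield φR_n = 1.0×0.6×50×0.3125×13.25 = 124.2 kips; rupture φR_n = 0.75×0.6×70×0.3125×13.25 = 130.4 kips; take 124.2 kips (yield).
Tension yield (gross): A_g = 2.5625×0.3125 = 0.80078 in². φR_n = 0.90 × 50 × 0.80078 = 36.0 kips.
Governing: min(126.5, 124.2, 36.0) = 36.0 kips → gross-section yield.

36.0 kips (gross-section yield governs)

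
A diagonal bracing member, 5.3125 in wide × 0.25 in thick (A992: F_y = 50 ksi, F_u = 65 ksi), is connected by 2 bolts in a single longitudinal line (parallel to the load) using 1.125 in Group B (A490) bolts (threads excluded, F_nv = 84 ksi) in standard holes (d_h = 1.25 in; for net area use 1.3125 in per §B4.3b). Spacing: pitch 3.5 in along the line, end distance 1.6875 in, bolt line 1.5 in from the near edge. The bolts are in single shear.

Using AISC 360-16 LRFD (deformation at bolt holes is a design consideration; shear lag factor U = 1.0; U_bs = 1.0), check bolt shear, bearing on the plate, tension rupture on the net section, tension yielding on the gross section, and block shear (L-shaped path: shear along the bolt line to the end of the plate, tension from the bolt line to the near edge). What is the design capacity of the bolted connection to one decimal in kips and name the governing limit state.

Bolt shear: A_b = π(1.125)²/4 = 0.99402 in². φR_n = 0.75 × 84 × 0.99402 × 2 × 1 = 125.2 kips.
Bearing (0.25 in plate, F_u = 65 ksi): end bolts L_c = 1.6875 − 1.25/2 = 1.0625, R_n = min(1.2×1.0625×0.25×65, 2.4×1.125×0.25×65) = 20.719 kips/bolt; interior L_c = 3.5 − 1.25 = 2.25, R_n = 43.875 kips/bolt. φR_n = 0.75 × (1×20.719 + 1×43.875) = 48.4 kips.
Tension rupture (net): A_n = (5.3125 − 1×1.3125)×0.25 = 1 in² (U = 1.0, A_e = A_n). φR_n = 0.75 × 65 × 1 = 48.8 kips.
Tension yield (gross): A_g = 5.3125×0.25 = 1.3281 in². φR_n = 0.90 × 50 × 1.3281 = 59.8 kips.
Block shear: shear path 1×[1.6875+1×3.5] = 1×5.1875 in, A_gv = 1.2969, A_nv = 1×(5.1875 − 1.5×1.3125)×0.25 = 0.80469 in²; tension to near edge: (1.5 − 0.5×1.3125)×0.25 = 0.21094 in². R_n = min(0.6×65×0.80469, 0.6×50×1.2969) + 1.0×65×0.21094 = min(31.383, 38.907) + 13.711 = 45.094 kips. φR_n = 0.75 × 45.094 = 33.8 kips.
Governing: min(125.2, 48.4, 48.8, 59.8, 33.8) = 33.8 kips → block shear.

33.8 kips (block shear governs)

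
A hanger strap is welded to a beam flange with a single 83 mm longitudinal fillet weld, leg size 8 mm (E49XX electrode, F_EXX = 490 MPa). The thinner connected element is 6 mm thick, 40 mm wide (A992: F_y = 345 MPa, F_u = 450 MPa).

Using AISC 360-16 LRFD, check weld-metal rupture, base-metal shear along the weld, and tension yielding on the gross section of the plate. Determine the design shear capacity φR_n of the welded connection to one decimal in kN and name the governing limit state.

74.5 kN (gross-section yield governs)

Weld metal: throat = 0.707×8 = 5.656 mm, L = 83 mm. φR_n = 0.75 × 0.6 × 490 × 5.656 × 83 = 103.5 kN.
Base metal shear (6 mm plate): yield φR_n = 1.0×0.6×345×6×83 = 103.1 kN; rupture φR_n = 0.75×0.6×450×6×83 = 100.8 kN; take 100.8 kN (rupture).
Tension yield (gross): A_g = 40×6 = 240 mm². φR_n = 0.90 × 345 × 240 = 74.5 kN.
Governing: min(103.5, 100.8, 74.5) = 74.5 kN → gross-section yield.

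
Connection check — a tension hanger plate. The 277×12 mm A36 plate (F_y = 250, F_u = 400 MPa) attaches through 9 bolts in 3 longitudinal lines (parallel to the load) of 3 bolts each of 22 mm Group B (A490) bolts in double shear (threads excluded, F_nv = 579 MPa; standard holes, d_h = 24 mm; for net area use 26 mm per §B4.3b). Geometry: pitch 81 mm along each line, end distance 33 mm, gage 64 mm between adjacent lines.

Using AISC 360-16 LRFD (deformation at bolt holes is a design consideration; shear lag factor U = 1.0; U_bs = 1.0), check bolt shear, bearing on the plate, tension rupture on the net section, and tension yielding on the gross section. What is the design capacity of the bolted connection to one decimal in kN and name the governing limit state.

716.4 kN (net-section rupture governs)

Bolt shear: A_b = π(22)²/4 = 380.13 mm². φR_n = 0.75 × 579 × 380.13 × 9 × 2 = 2971.3 kN.
Bearing (12 mm plate, F_u = 400 MPa): end bolts L_c = 33 − 24/2 = 21, R_n = min(1.2×21×12×400, 2.4×22×12×400) = 120.96 kN/bolt; interior L_c = 81 − 24 = 57, R_n = 253.44 kN/bolt. φR_n = 0.75 × (3×120.96 + 6×253.44) = 1412.6 kN.
Tension rupture (net): A_n = (277 − 3×26)×12 = 2388 mm² (U = 1.0, A_e = A_n). φR_n = 0.75 × 400 × 2388 = 716.4 kN.
Tension yield (gross): A_g = 277×12 = 3324 mm². φR_n = 0.90 × 250 × 3324 = 747.9 kN.
Governing: min(2971.3, 1412.6, 716.4, 747.9) = 716.4 kN → net-section rupture.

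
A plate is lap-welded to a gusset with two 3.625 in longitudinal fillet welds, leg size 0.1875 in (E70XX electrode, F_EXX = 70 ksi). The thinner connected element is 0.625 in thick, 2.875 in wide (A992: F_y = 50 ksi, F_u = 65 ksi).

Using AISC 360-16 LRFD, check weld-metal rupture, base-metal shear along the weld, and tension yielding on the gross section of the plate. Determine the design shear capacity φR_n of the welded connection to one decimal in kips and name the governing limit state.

30.3 kips (weld metal governs)

Weld metal: throat = 0.707×0.1875 = 0.13256 in, L = 2×3.625 = 7.25 in. φR_n = 0.75 × 0.6 × 70 × 0.13256 × 7.25 = 30.3 kips.
Base metal shear (0.625 in plate): yield φR_n = 1.0×0.6×50×0.625×7.25 = 135.9 kips; rupture φR_n = 0.75×0.6×65×0.625×7.25 = 132.5 kips; take 132.5 kips (rupture).
Tension yield (gross): A_g = 2.875×0.625 = 1.7969 in². φR_n = 0.90 × 50 × 1.7969 = 80.9 kips.
Governing: min(30.3, 132.5, 80.9) = 30.3 kips → weld metal.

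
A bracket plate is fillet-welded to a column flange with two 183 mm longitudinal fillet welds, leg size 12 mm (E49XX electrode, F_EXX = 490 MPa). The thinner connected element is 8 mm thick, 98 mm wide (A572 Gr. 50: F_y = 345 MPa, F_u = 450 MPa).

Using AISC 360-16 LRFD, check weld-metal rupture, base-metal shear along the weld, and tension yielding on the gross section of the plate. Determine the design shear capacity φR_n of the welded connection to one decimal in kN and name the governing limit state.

243.4 kN (gross-section yield governs)

Weld metal: throat = 0.707×12 = 8.484 mm, L = 2×183 = 366 mm. φR_n = 0.75 × 0.6 × 490 × 8.484 × 366 = 684.7 kN.
Base metal shear (8 mm plate): yield φR_n = 1.0×0.6×345×8×366 = 606.1 kN; rupture φR_n = 0.75×0.6×450×8×366 = 592.9 kN; take 592.9 kN (rupture).
Tension yield (gross): A_g = 98×8 = 784 mm². φR_n = 0.90 × 345 × 784 = 243.4 kN.
Governing: min(684.7, 592.9, 243.4) = 243.4 kN → gross-section yield.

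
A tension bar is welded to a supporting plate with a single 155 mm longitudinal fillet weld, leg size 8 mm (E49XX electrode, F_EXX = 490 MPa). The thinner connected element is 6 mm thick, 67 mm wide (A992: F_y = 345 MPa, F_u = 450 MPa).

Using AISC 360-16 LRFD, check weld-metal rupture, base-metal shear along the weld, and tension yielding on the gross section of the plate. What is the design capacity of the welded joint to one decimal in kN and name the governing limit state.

Weld metal: throat = 0.707×8 = 5.656 mm, L = 155 mm. φR_n = 0.75 × 0.6 × 490 × 5.656 × 155 = 193.3 kN.
Base metal shear (6 mm plate): yield φR_n = 1.0×0.6×345×6×155 = 192.5 kN; rupture φR_n = 0.75×0.6×450×6×155 = 188.3 kN; take 188.3 kN (rupture).
Tension yield (gross): A_g = 67×6 = 402 mm². φR_n = 0.90 × 345 × 402 = 124.8 kN.
Governing: min(193.3, 188.3, 124.8) = 124.8 kN → gross-section yield.

124.8 kN (gross-section yield governs)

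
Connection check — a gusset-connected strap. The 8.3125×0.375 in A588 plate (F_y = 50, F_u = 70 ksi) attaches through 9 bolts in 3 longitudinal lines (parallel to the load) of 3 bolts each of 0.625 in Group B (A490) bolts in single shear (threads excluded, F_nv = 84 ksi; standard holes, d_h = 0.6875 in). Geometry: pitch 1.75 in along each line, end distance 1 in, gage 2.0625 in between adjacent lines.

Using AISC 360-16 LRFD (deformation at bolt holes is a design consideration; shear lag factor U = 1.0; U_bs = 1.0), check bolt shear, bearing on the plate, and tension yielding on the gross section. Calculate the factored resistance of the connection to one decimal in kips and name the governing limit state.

Bolt shear: A_b = π(0.625)²/4 = 0.3068 in². φR_n = 0.75 × 84 × 0.3068 × 9 × 1 = 174.0 kips.
Bearing (0.375 in plate, F_u = 70 ksi): end bolts L_c = 1 − 0.6875/2 = 0.65625, R_n = min(1.2×0.65625×0.375×70, 2.4×0.625×0.375×70) = 20.672 kips/bolt; interior L_c = 1.75 − 0.6875 = 1.0625, R_n = 33.469 kips/bolt. φR_n = 0.75 × (3×20.672 + 6×33.469) = 197.1 kips.
Tension yield (gross): A_g = 8.3125×0.375 = 3.1172 in². φR_n = 0.90 × 50 × 3.1172 = 140.3 kips.
Governing: min(174.0, 197.1, 140.3) = 140.3 kips → gross-section yield.

140.3 kips (gross-section yield governs)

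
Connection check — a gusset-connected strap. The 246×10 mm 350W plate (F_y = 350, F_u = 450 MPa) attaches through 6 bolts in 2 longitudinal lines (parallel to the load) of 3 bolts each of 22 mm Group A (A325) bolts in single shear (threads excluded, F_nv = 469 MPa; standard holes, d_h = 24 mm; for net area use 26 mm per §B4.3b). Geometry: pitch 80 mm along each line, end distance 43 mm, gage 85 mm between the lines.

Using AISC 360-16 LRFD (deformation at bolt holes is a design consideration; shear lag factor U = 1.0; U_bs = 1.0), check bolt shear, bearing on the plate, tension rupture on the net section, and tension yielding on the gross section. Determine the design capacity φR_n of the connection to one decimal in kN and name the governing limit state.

Bolt shear: A_b = π(22)²/4 = 380.13 mm². φR_n = 0.75 × 469 × 380.13 × 6 × 1 = 802.3 kN.
Bearing (10 mm plate, F_u = 450 MPa): end bolts L_c = 43 − 24/2 = 31, R_n = min(1.2×31×10×450, 2.4×22×10×450) = 167.4 kN/bolt; interior L_c = 80 − 24 = 56, R_n = 237.6 kN/bolt. φR_n = 0.75 × (2×167.4 + 4×237.6) = 963.9 kN.
Tension rupture (net): A_n = (246 − 2×26)×10 = 1940 mm² (U = 1.0, A_e = A_n). φR_n = 0.75 × 450 × 1940 = 654.8 kN.
Tension yield (gross): A_g = 246×10 = 2460 mm². φR_n = 0.90 × 350 × 2460 = 774.9 kN.
Governing: min(802.3, 963.9, 654.8, 774.9) = 654.8 kN → net-section rupture.

654.8 kN (net-section rupture governs)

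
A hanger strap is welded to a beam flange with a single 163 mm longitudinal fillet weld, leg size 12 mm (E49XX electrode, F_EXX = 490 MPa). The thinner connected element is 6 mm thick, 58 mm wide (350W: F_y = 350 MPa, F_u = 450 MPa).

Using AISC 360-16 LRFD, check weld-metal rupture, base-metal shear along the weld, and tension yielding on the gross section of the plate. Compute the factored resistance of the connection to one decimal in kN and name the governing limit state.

Weld metal: throat = 0.707×12 = 8.484 mm, L = 163 mm. φR_n = 0.75 × 0.6 × 490 × 8.484 × 163 = 304.9 kN.
Base metal shear (6 mm plate): yield φR_n = 1.0×0.6×350×6×163 = 205.4 kN; rupture φR_n = 0.75×0.6×450×6×163 = 198.0 kN; take 198.0 kN (rupture).
Tension yield (gross): A_g = 58×6 = 348 mm². φR_n = 0.90 × 350 × 348 = 109.6 kN.
Governing: min(304.9, 198.0, 109.6) = 109.6 kN → gross-section yield.

109.6 kN (gross-section yield governs)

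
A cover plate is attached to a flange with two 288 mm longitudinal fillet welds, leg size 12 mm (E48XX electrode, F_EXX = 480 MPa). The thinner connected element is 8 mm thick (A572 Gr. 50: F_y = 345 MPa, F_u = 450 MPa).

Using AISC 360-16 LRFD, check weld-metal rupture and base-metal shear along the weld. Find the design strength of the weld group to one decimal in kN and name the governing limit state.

Weld metal: throat = 0.707×12 = 8.484 mm, L = 2×288 = 576 mm. φR_n = 0.75 × 0.6 × 480 × 8.484 × 576 = 1055.5 kN.
Base metal shear (8 mm plate): yield φR_n = 1.0×0.6×345×8×576 = 953.9 kN; rupture φR_n = 0.75×0.6×450×8×576 = 933.1 kN; take 933.1 kN (rupture).
Governing: min(1055.5, 933.1) = 933.1 kN → base-metal shear.

933.1 kN (base-metal shear governs)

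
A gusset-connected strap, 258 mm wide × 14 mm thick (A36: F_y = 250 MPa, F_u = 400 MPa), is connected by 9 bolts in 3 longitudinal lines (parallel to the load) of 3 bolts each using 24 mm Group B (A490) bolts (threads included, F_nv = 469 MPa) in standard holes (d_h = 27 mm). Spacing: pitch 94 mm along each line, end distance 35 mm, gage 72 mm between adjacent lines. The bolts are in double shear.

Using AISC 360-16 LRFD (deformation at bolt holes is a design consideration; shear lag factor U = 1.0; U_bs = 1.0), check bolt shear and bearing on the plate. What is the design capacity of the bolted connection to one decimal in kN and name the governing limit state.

Bolt shear: A_b = π(24)²/4 = 452.39 mm². φR_n = 0.75 × 469 × 452.39 × 9 × 2 = 2864.3 kN.
Bearing (14 mm plate, F_u = 400 MPa): end bolts L_c = 35 − 27/2 = 21.5, R_n = min(1.2×21.5×14×400, 2.4×24×14×400) = 144.48 kN/bolt; interior L_c = 94 − 27 = 67, R_n = 322.56 kN/bolt. φR_n = 0.75 × (3×144.48 + 6×322.56) = 1776.6 kN.
Governing: min(2864.3, 1776.6) = 1776.6 kN → bearing.

1776.6 kN (bearing governs)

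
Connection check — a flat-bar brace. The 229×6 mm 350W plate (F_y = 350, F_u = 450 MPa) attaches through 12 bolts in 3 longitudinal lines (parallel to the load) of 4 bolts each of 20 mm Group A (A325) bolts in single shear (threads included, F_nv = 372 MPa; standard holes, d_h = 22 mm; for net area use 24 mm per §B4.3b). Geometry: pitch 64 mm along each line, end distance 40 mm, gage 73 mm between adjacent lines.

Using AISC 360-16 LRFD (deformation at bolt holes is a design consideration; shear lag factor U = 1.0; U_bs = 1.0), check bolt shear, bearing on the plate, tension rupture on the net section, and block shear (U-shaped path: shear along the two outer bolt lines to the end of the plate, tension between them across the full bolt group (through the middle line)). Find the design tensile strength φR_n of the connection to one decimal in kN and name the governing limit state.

317.9 kN (net-section rupture governs)

Bolt shear: A_b = π(20)²/4 = 314.16 mm². φR_n = 0.75 × 372 × 314.16 × 12 × 1 = 1051.8 kN.
Bearing (6 mm plate, F_u = 450 MPa): end bolts L_c = 40 − 22/2 = 29, R_n = min(1.2×29×6×450, 2.4×20×6×450) = 93.96 kN/bolt; interior L_c = 64 − 22 = 42, R_n = 129.6 kN/bolt. φR_n = 0.75 × (3×93.96 + 9×129.6) = 1086.2 kN.
Tension rupture (net): A_n = (229 − 3×24)×6 = 942 mm² (U = 1.0, A_e = A_n). φR_n = 0.75 × 450 × 942 = 317.9 kN.
Block shear: shear path 2×[40+3×64] = 2×232 mm, A_gv = 2784, A_nv = 2×(232 − 3.5×24)×6 = 1776 mm²; tension across gage: (146 − 2×24)×6 = 588 mm². R_n = min(0.6×450×1776, 0.6×350×2784) + 1.0×450×588 = min(479.52, 584.64) + 264.6 = 744.12 kN. φR_n = 0.75 × 744.12 = 558.1 kN.
Governing: min(1051.8, 1086.2, 317.9, 558.1) = 317.9 kN → net-section rupture.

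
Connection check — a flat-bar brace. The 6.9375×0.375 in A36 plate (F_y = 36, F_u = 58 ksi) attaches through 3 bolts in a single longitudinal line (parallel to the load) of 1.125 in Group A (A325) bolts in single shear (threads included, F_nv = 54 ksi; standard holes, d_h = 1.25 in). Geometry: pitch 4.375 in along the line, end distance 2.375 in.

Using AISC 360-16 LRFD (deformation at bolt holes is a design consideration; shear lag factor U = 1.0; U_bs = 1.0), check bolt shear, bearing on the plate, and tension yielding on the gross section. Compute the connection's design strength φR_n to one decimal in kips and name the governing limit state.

84.3 kips (gross-section yield governs)

Bolt shear: A_b = π(1.125)²/4 = 0.99402 in². φR_n = 0.75 × 54 × 0.99402 × 3 × 1 = 120.8 kips.
Bearing (0.375 in plate, F_u = 58 ksi): end bolts L_c = 2.375 − 1.25/2 = 1.75, R_n = min(1.2×1.75×0.375×58, 2.4×1.125×0.375×58) = 45.675 kips/bolt; interior L_c = 4.375 − 1.25 = 3.125, R_n = 58.725 kips/bolt. φR_n = 0.75 × (1×45.675 + 2×58.725) = 122.3 kips.
Tension yield (gross): A_g = 6.9375×0.375 = 2.6016 in². φR_n = 0.90 × 36 × 2.6016 = 84.3 kips.
Governing: min(120.8, 122.3, 84.3) = 84.3 kips → gross-section yield.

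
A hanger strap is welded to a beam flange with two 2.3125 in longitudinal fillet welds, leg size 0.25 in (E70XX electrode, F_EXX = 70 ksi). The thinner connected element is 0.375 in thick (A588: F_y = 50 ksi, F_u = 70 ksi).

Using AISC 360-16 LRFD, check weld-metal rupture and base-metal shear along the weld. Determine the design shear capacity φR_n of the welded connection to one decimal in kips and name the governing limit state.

Weld metal: throat = 0.707×0.25 = 0.17675 in, L = 2×2.3125 = 4.625 in. φR_n = 0.75 × 0.6 × 70 × 0.17675 × 4.625 = 25.8 kips.
Base metal shear (0.375 in plate): yield φR_n = 1.0×0.6×50×0.375×4.625 = 52.0 kips; rupture φR_n = 0.75×0.6×70×0.375×4.625 = 54.6 kips; take 52.0 kips (yield).
Governing: min(25.8, 52.0) = 25.8 kips → weld metal.

25.8 kips (weld metal governs)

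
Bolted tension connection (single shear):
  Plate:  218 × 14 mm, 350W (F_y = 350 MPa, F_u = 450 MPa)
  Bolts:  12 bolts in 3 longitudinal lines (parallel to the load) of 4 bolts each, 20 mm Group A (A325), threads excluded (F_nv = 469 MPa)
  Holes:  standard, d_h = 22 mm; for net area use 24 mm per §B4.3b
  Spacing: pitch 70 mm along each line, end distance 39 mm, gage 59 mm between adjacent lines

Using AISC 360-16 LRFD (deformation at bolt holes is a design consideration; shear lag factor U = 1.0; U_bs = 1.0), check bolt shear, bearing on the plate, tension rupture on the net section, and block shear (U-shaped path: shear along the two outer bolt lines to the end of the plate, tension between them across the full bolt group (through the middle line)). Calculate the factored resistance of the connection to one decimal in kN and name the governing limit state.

689.9 kN (net-section rupture governs)

Bolt shear: A_b = π(20)²/4 = 314.16 mm². φR_n = 0.75 × 469 × 314.16 × 12 × 1 = 1326.1 kN.
Bearing (14 mm plate, F_u = 450 MPa): end bolts L_c = 39 − 22/2 = 28, R_n = min(1.2×28×14×450, 2.4×20×14×450) = 211.68 kN/bolt; interior L_c = 70 − 22 = 48, R_n = 302.4 kN/bolt. φR_n = 0.75 × (3×211.68 + 9×302.4) = 2517.5 kN.
Tension rupture (net): A_n = (218 − 3×24)×14 = 2044 mm² (U = 1.0, A_e = A_n). φR_n = 0.75 × 450 × 2044 = 689.9 kN.
Block shear: shear path 2×[39+3×70] = 2×249 mm, A_gv = 6972, A_nv = 2×(249 − 3.5×24)×14 = 4620 mm²; tension across gage: (118 − 2×24)×14 = 980 mm². R_n = min(0.6×450×4620, 0.6×350×6972) + 1.0×450×980 = min(1247.4, 1464.1) + 441 = 1688.4 kN. φR_n = 0.75 × 1688.4 = 1266.3 kN.
Governing: min(1326.1, 2517.5, 689.9, 1266.3) = 689.9 kN → net-section rupture.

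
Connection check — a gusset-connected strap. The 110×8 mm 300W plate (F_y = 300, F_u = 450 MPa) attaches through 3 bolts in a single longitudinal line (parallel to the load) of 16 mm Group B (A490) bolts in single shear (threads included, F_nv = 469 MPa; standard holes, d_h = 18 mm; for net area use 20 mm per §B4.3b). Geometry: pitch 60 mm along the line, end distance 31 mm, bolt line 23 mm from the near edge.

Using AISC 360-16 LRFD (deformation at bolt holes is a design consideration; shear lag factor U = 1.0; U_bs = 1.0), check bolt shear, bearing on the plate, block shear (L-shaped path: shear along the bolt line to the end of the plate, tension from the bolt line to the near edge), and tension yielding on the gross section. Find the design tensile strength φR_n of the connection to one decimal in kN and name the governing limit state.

Bolt shear: A_b = π(16)²/4 = 201.06 mm². φR_n = 0.75 × 469 × 201.06 × 3 × 1 = 212.2 kN.
Bearing (8 mm plate, F_u = 450 MPa): end bolts L_c = 31 − 18/2 = 22, R_n = min(1.2×22×8×450, 2.4×16×8×450) = 95.04 kN/bolt; interior L_c = 60 − 18 = 42, R_n = 138.24 kN/bolt. φR_n = 0.75 × (1×95.04 + 2×138.24) = 278.6 kN.
Block shear: shear path 1×[31+2×60] = 1×151 mm, A_gv = 1208, A_nv = 1×(151 − 2.5×20)×8 = 808 mm²; tension to near edge: (23 − 0.5×20)×8 = 104 mm². R_n = min(0.6×450×808, 0.6×300×1208) + 1.0×450×104 = min(218.16, 217.44) + 46.8 = 264.24 kN. φR_n = 0.75 × 264.24 = 198.2 kN.
Tension yield (gross): A_g = 110×8 = 880 mm². φR_n = 0.90 × 300 × 880 = 237.6 kN.
Governing: min(212.2, 278.6, 198.2, 237.6) = 198.2 kN → block shear.

198.2 kN (block shear governs)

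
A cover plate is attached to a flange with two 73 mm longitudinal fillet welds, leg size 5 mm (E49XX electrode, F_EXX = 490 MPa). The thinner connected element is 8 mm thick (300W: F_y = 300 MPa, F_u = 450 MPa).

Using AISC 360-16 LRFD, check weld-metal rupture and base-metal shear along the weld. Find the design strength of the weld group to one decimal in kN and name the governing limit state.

Weld metal: throat = 0.707×5 = 3.535 mm, L = 2×73 = 146 mm. φR_n = 0.75 × 0.6 × 490 × 3.535 × 146 = 113.8 kN.
Base metal shear (8 mm plate): yield φR_n = 1.0×0.6×300×8×146 = 210.2 kN; rupture φR_n = 0.75×0.6×450×8×146 = 236.5 kN; take 210.2 kN (yield).
Governing: min(113.8, 210.2) = 113.8 kN → weld metal.

113.8 kN (weld metal governs)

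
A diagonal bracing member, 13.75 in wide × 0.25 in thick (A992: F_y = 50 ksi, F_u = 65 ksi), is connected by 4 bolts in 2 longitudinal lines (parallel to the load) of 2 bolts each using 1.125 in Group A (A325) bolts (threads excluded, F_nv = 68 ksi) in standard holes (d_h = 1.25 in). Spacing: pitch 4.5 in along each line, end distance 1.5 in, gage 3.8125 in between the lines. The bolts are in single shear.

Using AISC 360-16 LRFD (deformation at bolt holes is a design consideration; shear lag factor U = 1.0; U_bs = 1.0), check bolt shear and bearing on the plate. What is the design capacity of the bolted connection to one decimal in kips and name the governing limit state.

91.4 kips (bearing governs)

Bolt shear: A_b = π(1.125)²/4 = 0.99402 in². φR_n = 0.75 × 68 × 0.99402 × 4 × 1 = 202.8 kips.
Bearing (0.25 in plate, F_u = 65 ksi): end bolts L_c = 1.5 − 1.25/2 = 0.875, R_n = min(1.2×0.875×0.25×65, 2.4×1.125×0.25×65) = 17.063 kips/bolt; interior L_c = 4.5 − 1.25 = 3.25, R_n = 43.875 kips/bolt. φR_n = 0.75 × (2×17.063 + 2×43.875) = 91.4 kips.
Governing: min(202.8, 91.4) = 91.4 kips → bearing.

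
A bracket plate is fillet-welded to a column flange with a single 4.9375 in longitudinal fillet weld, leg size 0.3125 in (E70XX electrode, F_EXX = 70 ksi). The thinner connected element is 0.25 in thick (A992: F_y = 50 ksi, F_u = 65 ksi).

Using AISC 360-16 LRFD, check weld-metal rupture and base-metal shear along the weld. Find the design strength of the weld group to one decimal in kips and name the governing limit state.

34.4 kips (weld metal governs)

Weld metal: throat = 0.707×0.3125 = 0.22094 in, L = 4.9375 in. φR_n = 0.75 × 0.6 × 70 × 0.22094 × 4.9375 = 34.4 kips.
Base metal shear (0.25 in plate): yield φR_n = 1.0×0.6×50×0.25×4.9375 = 37.0 kips; rupture φR_n = 0.75×0.6×65×0.25×4.9375 = 36.1 kips; take 36.1 kips (rupture).
Governing: min(34.4, 36.1) = 34.4 kips → weld metal.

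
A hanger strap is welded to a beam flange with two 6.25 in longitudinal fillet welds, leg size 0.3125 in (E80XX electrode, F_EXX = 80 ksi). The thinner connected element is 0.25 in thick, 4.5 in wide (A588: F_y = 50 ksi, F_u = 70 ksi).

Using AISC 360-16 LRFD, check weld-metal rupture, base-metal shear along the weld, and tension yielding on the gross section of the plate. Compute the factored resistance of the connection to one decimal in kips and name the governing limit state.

50.6 kips (gross-section yield governs)

Weld metal: throat = 0.707×0.3125 = 0.22094 in, L = 2×6.25 = 12.5 in. φR_n = 0.75 × 0.6 × 80 × 0.22094 × 12.5 = 99.4 kips.
Base metal shear (0.25 in plate): yield φR_n = 1.0×0.6×50×0.25×12.5 = 93.8 kips; rupture φR_n = 0.75×0.6×70×0.25×12.5 = 98.4 kips; take 93.8 kips (yield).
Tension yield (gross): A_g = 4.5×0.25 = 1.125 in². φR_n = 0.90 × 50 × 1.125 = 50.6 kips.
Governing: min(99.4, 93.8, 50.6) = 50.6 kips → gross-section yield.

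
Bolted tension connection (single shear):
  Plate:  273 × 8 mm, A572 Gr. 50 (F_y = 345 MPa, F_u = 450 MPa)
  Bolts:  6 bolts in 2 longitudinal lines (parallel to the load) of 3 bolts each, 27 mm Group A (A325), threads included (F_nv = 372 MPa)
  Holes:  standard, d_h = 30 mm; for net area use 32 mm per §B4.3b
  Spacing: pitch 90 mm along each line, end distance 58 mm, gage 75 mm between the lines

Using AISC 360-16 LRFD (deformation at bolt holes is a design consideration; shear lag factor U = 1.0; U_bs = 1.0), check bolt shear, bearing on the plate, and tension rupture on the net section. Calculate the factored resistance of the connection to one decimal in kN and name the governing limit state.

564.3 kN (net-section rupture governs)

Bolt shear: A_b = π(27)²/4 = 572.56 mm². φR_n = 0.75 × 372 × 572.56 × 6 × 1 = 958.5 kN.
Bearing (8 mm plate, F_u = 450 MPa): end bolts L_c = 58 − 30/2 = 43, R_n = min(1.2×43×8×450, 2.4×27×8×450) = 185.76 kN/bolt; interior L_c = 90 − 30 = 60, R_n = 233.28 kN/bolt. φR_n = 0.75 × (2×185.76 + 4×233.28) = 978.5 kN.
Tension rupture (net): A_n = (273 − 2×32)×8 = 1672 mm² (U = 1.0, A_e = A_n). φR_n = 0.75 × 450 × 1672 = 564.3 kN.
Governing: min(958.5, 978.5, 564.3) = 564.3 kN → net-section rupture.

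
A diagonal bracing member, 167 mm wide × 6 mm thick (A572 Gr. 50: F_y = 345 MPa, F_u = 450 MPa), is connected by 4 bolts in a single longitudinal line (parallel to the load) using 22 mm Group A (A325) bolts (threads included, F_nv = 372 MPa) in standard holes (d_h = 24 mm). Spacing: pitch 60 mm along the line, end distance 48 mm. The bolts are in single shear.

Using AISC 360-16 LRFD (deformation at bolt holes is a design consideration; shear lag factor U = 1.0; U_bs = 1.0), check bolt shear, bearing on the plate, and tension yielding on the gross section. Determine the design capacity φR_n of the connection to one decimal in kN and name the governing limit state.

311.1 kN (gross-section yield governs)

Bolt shear: A_b = π(22)²/4 = 380.13 mm². φR_n = 0.75 × 372 × 380.13 × 4 × 1 = 424.2 kN.
Bearing (6 mm plate, F_u = 450 MPa): end bolts L_c = 48 − 24/2 = 36, R_n = min(1.2×36×6×450, 2.4×22×6×450) = 116.64 kN/bolt; interior L_c = 60 − 24 = 36, R_n = 116.64 kN/bolt. φR_n = 0.75 × (1×116.64 + 3×116.64) = 349.9 kN.
Tension yield (gross): A_g = 167×6 = 1002 mm². φR_n = 0.90 × 345 × 1002 = 311.1 kN.
Governing: min(424.2, 349.9, 311.1) = 311.1 kN → gross-section yield.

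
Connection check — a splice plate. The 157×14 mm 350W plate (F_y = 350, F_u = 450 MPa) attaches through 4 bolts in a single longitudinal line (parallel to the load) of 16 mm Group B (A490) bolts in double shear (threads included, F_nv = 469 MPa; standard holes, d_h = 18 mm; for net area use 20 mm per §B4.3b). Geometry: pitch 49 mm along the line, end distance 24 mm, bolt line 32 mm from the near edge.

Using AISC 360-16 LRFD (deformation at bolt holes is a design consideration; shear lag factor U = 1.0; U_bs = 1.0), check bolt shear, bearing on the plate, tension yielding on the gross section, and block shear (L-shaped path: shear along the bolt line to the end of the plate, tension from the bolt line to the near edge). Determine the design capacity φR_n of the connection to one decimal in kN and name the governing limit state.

390.3 kN (block shear governs)

Bolt shear: A_b = π(16)²/4 = 201.06 mm². φR_n = 0.75 × 469 × 201.06 × 4 × 2 = 565.8 kN.
Bearing (14 mm plate, F_u = 450 MPa): end bolts L_c = 24 − 18/2 = 15, R_n = min(1.2×15×14×450, 2.4×16×14×450) = 113.4 kN/bolt; interior L_c = 49 − 18 = 31, R_n = 234.36 kN/bolt. φR_n = 0.75 × (1×113.4 + 3×234.36) = 612.4 kN.
Tension yield (gross): A_g = 157×14 = 2198 mm². φR_n = 0.90 × 350 × 2198 = 692.4 kN.
Block shear: shear path 1×[24+3×49] = 1×171 mm, A_gv = 2394, A_nv = 1×(171 − 3.5×20)×14 = 1414 mm²; tension to near edge: (32 − 0.5×20)×14 = 308 mm². R_n = min(0.6×450×1414, 0.6×350×2394) + 1.0×450×308 = min(381.78, 502.74) + 138.6 = 520.38 kN. φR_n = 0.75 × 520.38 = 390.3 kN.
Governing: min(565.8, 612.4, 692.4, 390.3) = 390.3 kN → block shear.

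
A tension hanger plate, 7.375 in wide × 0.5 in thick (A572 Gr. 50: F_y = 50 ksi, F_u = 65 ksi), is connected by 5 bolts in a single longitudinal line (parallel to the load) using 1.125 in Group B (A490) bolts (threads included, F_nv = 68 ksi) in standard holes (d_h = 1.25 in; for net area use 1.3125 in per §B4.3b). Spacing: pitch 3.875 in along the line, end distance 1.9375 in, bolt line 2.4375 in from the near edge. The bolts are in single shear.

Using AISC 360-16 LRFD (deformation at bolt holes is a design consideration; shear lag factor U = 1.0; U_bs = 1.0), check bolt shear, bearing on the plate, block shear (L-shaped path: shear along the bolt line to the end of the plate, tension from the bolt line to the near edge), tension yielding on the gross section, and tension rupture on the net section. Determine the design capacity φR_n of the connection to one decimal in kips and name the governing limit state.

Bolt shear: A_b = π(1.125)²/4 = 0.99402 in². φR_n = 0.75 × 68 × 0.99402 × 5 × 1 = 253.5 kips.
Bearing (0.5 in plate, F_u = 65 ksi): end bolts L_c = 1.9375 − 1.25/2 = 1.3125, R_n = min(1.2×1.3125×0.5×65, 2.4×1.125×0.5×65) = 51.188 kips/bolt; interior L_c = 3.875 − 1.25 = 2.625, R_n = 87.75 kips/bolt. φR_n = 0.75 × (1×51.188 + 4×87.75) = 301.6 kips.
Block shear: shear path 1×[1.9375+4×3.875] = 1×17.4375 in, A_gv = 8.7188, A_nv = 1×(17.4375 − 4.5×1.3125)×0.5 = 5.7656 in²; tension to near edge: (2.4375 − 0.5×1.3125)×0.5 = 0.89063 in². R_n = min(0.6×65×5.7656, 0.6×50×8.7188) + 1.0×65×0.89063 = min(224.86, 261.56) + 57.891 = 282.75 kips. φR_n = 0.75 × 282.75 = 212.1 kips.
Tension yield (gross): A_g = 7.375×0.5 = 3.6875 in². φR_n = 0.90 × 50 × 3.6875 = 165.9 kips.
Tension rupture (net): A_n = (7.375 − 1×1.3125)×0.5 = 3.0313 in² (U = 1.0, A_e = A_n). φR_n = 0.75 × 65 × 3.0313 = 147.8 kips.
Governing: min(253.5, 301.6, 212.1, 165.9, 147.8) = 147.8 kips → net-section rupture.

147.8 kips (net-section rupture governs)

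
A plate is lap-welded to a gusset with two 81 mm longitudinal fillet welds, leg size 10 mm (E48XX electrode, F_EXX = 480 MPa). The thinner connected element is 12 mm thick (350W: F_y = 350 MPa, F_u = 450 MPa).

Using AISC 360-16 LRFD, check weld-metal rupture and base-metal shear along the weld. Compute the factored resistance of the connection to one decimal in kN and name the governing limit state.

247.4 kN (weld metal governs)

Weld metal: throat = 0.707×10 = 7.07 mm, L = 2×81 = 162 mm. φR_n = 0.75 × 0.6 × 480 × 7.07 × 162 = 247.4 kN.
Base metal shear (12 mm plate): yield φR_n = 1.0×0.6×350×12×162 = 408.2 kN; rupture φR_n = 0.75×0.6×450×12×162 = 393.7 kN; take 393.7 kN (rupture).
Governing: min(247.4, 393.7) = 247.4 kN → weld metal.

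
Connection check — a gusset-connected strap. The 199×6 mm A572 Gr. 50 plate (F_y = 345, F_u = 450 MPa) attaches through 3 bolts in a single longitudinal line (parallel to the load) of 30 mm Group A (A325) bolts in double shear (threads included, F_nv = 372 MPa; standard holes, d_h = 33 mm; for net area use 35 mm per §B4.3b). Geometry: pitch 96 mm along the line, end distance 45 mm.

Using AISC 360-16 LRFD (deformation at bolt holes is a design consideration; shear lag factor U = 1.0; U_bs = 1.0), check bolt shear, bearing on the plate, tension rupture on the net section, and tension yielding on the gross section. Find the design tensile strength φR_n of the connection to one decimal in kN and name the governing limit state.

Bolt shear: A_b = π(30)²/4 = 706.86 mm². φR_n = 0.75 × 372 × 706.86 × 3 × 2 = 1183.3 kN.
Bearing (6 mm plate, F_u = 450 MPa): end bolts L_c = 45 − 33/2 = 28.5, R_n = min(1.2×28.5×6×450, 2.4×30×6×450) = 92.34 kN/bolt; interior L_c = 96 − 33 = 63, R_n = 194.4 kN/bolt. φR_n = 0.75 × (1×92.34 + 2×194.4) = 360.9 kN.
Tension rupture (net): A_n = (199 − 1×35)×6 = 984 mm² (U = 1.0, A_e = A_n). φR_n = 0.75 × 450 × 984 = 332.1 kN.
Tension yield (gross): A_g = 199×6 = 1194 mm². φR_n = 0.90 × 345 × 1194 = 370.7 kN.
Governing: min(1183.3, 360.9, 332.1, 370.7) = 332.1 kN → net-section rupture.

332.1 kN (net-section rupture governs)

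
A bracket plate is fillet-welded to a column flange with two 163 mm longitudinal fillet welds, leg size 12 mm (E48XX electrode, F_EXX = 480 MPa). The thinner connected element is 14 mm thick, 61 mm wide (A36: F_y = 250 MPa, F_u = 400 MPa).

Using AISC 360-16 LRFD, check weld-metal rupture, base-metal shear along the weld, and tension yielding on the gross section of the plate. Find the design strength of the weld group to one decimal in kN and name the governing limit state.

Weld metal: throat = 0.707×12 = 8.484 mm, L = 2×163 = 326 mm. φR_n = 0.75 × 0.6 × 480 × 8.484 × 326 = 597.4 kN.
Base metal shear (14 mm plate): yield φR_n = 1.0×0.6×250×14×326 = 684.6 kN; rupture φR_n = 0.75×0.6×400×14×326 = 821.5 kN; take 684.6 kN (yield).
Tension yield (gross): A_g = 61×14 = 854 mm². φR_n = 0.90 × 250 × 854 = 192.2 kN.
Governing: min(597.4, 684.6, 192.2) = 192.2 kN → gross-section yield.

192.2 kN (gross-section yield governs)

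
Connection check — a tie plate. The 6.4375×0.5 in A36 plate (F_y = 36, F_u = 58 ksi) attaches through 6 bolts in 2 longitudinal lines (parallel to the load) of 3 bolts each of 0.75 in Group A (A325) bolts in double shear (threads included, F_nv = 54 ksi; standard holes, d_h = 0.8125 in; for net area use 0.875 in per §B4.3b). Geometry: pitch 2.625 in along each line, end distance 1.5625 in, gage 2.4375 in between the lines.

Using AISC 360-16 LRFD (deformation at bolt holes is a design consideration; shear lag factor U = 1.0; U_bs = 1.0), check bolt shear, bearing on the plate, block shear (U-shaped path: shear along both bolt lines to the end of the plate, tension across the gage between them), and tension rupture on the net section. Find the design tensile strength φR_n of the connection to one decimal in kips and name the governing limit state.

102.0 kips (net-section rupture governs)

Bolt shear: A_b = π(0.75)²/4 = 0.44179 in². φR_n = 0.75 × 54 × 0.44179 × 6 × 2 = 214.7 kips.
Bearing (0.5 in plate, F_u = 58 ksi): end bolts L_c = 1.5625 − 0.8125/2 = 1.15625, R_n = min(1.2×1.15625×0.5×58, 2.4×0.75×0.5×58) = 40.238 kips/bolt; interior L_c = 2.625 − 0.8125 = 1.8125, R_n = 52.2 kips/bolt. φR_n = 0.75 × (2×40.238 + 4×52.2) = 217.0 kips.
Block shear: shear path 2×[1.5625+2×2.625] = 2×6.8125 in, A_gv = 6.8125, A_nv = 2×(6.8125 − 2.5×0.875)×0.5 = 4.625 in²; tension across gage: (2.4375 − 1×0.875)×0.5 = 0.78125 in². R_n = min(0.6×58×4.625, 0.6×36×6.8125) + 1.0×58×0.78125 = min(160.95, 147.15) + 45.313 = 192.46 kips. φR_n = 0.75 × 192.46 = 144.3 kips.
Tension rupture (net): A_n = (6.4375 − 2×0.875)×0.5 = 2.3438 in² (U = 1.0, A_e = A_n). φR_n = 0.75 × 58 × 2.3438 = 102.0 kips.
Governing: min(214.7, 217.0, 144.3, 102.0) = 102.0 kips → net-section rupture.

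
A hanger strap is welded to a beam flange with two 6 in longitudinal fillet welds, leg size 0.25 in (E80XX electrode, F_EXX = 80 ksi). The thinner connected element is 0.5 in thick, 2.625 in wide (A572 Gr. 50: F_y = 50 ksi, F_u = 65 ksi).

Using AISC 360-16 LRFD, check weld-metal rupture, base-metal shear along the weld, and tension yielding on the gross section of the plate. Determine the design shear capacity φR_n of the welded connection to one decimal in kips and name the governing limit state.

59.1 kips (gross-section yield governs)

Weld metal: throat = 0.707×0.25 = 0.17675 in, L = 2×6 = 12 in. φR_n = 0.75 × 0.6 × 80 × 0.17675 × 12 = 76.4 kips.
Base metal shear (0.5 in plate): yield φR_n = 1.0×0.6×50×0.5×12 = 180.0 kips; rupture φR_n = 0.75×0.6×65×0.5×12 = 175.5 kips; take 175.5 kips (rupture).
Tension yield (gross): A_g = 2.625×0.5 = 1.3125 in². φR_n = 0.90 × 50 × 1.3125 = 59.1 kips.
Governing: min(76.4, 175.5, 59.1) = 59.1 kips → gross-section yield.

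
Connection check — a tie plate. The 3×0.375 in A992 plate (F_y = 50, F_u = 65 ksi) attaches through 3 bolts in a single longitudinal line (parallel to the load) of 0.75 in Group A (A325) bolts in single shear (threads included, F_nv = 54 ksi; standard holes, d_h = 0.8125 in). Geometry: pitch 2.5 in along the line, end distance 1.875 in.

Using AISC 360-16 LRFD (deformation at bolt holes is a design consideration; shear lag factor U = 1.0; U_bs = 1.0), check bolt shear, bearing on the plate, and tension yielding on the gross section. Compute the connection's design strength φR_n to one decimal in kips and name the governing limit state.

Bolt shear: A_b = π(0.75)²/4 = 0.44179 in². φR_n = 0.75 × 54 × 0.44179 × 3 × 1 = 53.7 kips.
Bearing (0.375 in plate, F_u = 65 ksi): end bolts L_c = 1.875 − 0.8125/2 = 1.46875, R_n = min(1.2×1.46875×0.375×65, 2.4×0.75×0.375×65) = 42.961 kips/bolt; interior L_c = 2.5 − 0.8125 = 1.6875, R_n = 43.875 kips/bolt. φR_n = 0.75 × (1×42.961 + 2×43.875) = 98.0 kips.
Tension yield (gross): A_g = 3×0.375 = 1.125 in². φR_n = 0.90 × 50 × 1.125 = 50.6 kips.
Governing: min(53.7, 98.0, 50.6) = 50.6 kips → gross-section yield.

50.6 kips (gross-section yield governs)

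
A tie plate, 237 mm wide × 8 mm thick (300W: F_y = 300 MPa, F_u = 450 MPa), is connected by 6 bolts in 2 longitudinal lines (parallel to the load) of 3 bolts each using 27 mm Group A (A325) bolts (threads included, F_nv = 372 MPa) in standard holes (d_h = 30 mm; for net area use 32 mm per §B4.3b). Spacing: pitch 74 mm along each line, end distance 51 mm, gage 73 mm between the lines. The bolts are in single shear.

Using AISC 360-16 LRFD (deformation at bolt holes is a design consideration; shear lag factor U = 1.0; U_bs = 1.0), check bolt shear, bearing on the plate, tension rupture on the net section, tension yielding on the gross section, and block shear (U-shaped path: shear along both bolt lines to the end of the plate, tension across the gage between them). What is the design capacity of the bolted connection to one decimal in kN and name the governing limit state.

Bolt shear: A_b = π(27)²/4 = 572.56 mm². φR_n = 0.75 × 372 × 572.56 × 6 × 1 = 958.5 kN.
Bearing (8 mm plate, F_u = 450 MPa): end bolts L_c = 51 − 30/2 = 36, R_n = min(1.2×36×8×450, 2.4×27×8×450) = 155.52 kN/bolt; interior L_c = 74 − 30 = 44, R_n = 190.08 kN/bolt. φR_n = 0.75 × (2×155.52 + 4×190.08) = 803.5 kN.
Tension rupture (net): A_n = (237 − 2×32)×8 = 1384 mm² (U = 1.0, A_e = A_n). φR_n = 0.75 × 450 × 1384 = 467.1 kN.
Tension yield (gross): A_g = 237×8 = 1896 mm². φR_n = 0.90 × 300 × 1896 = 511.9 kN.
Block shear: shear path 2×[51+2×74] = 2×199 mm, A_gv = 3184, A_nv = 2×(199 − 2.5×32)×8 = 1904 mm²; tension across gage: (73 − 1×32)×8 = 328 mm². R_n = min(0.6×450×1904, 0.6×300×3184) + 1.0×450×328 = min(514.08, 573.12) + 147.6 = 661.68 kN. φR_n = 0.75 × 661.68 = 496.3 kN.
Governing: min(958.5, 803.5, 467.1, 511.9, 496.3) = 467.1 kN → net-section rupture.

467.1 kN (net-section rupture governs)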